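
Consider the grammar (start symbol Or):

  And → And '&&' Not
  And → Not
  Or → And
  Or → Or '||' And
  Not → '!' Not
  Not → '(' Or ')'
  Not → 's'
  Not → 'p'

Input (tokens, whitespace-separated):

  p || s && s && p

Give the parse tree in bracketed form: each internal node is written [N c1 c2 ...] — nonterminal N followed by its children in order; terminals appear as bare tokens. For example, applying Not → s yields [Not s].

[Or [Or [And [Not p]]] || [And [And [And [Not s]] && [Not s]] && [Not p]]]

Or
Or || And
And || And
Not || And
p || And
p || And && Not
p || And && Not && Not
p || Not && Not && Not
p || s && Not && Not
p || s && s && Not
p || s && s && p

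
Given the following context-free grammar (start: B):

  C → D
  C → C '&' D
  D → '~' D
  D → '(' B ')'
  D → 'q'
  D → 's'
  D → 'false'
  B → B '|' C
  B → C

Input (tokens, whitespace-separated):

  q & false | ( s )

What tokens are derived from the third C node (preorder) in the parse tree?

[B [B [C [C [D q]] & [D false]]] | [C [D ( [B [C [D s]]] )]]]

( s )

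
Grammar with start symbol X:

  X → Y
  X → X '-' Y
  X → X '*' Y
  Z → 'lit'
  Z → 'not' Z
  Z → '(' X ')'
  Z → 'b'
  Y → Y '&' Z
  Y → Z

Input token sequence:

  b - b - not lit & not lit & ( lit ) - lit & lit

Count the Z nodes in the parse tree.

10

[X [X [X [X [Y [Z b]]] - [Y [Z b]]] - [Y [Y [Y [Z not [Z lit]]] & [Z not [Z lit]]] & [Z ( [X [Y [Z lit]]] )]]] - [Y [Y [Z lit]] & [Z lit]]]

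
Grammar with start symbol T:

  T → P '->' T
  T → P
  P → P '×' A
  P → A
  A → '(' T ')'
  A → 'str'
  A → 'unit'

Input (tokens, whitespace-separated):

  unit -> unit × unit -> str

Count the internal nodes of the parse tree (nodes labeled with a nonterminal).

[T [P [A unit]] -> [T [P [P [A unit]] × [A unit]] -> [T [P [A str]]]]]

11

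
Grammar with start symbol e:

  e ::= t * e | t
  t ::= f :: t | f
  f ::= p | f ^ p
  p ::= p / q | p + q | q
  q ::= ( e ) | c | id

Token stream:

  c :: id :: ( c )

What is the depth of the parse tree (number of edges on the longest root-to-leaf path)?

12

[e [t [f [p [q c]]] :: [t [f [p [q id]]] :: [t [f [p [q ( [e [t [f [p [q c]]]]] )]]]]]]]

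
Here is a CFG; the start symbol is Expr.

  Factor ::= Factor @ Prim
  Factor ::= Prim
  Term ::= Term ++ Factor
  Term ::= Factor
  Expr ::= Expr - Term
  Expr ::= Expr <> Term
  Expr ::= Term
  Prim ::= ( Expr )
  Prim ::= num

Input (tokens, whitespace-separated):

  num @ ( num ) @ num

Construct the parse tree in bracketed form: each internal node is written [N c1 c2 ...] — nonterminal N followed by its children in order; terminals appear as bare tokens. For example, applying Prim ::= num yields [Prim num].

[Expr [Term [Factor [Factor [Factor [Prim num]] @ [Prim ( [Expr [Term [Factor [Prim num]]]] )]] @ [Prim num]]]]

Expr
Term
Factor
Factor @ Prim
Factor @ Prim @ Prim
Prim @ Prim @ Prim
num @ Prim @ Prim
num @ ( Expr ) @ Prim
num @ ( Term ) @ Prim
num @ ( Factor ) @ Prim
num @ ( Prim ) @ Prim
num @ ( num ) @ Prim
num @ ( num ) @ num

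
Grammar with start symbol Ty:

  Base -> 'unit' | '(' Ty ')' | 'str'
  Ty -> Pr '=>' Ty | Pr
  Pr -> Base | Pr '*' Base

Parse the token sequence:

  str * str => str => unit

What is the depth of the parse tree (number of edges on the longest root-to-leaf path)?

5

[Ty [Pr [Pr [Base str]] * [Base str]] => [Ty [Pr [Base str]] => [Ty [Pr [Base unit]]]]]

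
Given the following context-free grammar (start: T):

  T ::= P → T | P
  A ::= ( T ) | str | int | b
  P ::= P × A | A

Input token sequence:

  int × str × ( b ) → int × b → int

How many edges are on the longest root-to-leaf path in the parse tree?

6

[T [P [P [P [A int]] × [A str]] × [A ( [T [P [A b]]] )]] → [T [P [P [A int]] × [A b]] → [T [P [A int]]]]]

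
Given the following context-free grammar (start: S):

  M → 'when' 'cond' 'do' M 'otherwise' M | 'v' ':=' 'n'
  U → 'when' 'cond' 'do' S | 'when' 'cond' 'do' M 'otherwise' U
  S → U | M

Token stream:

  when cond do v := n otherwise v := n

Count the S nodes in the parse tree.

[S [M when cond do [M v := n] otherwise [M v := n]]]

1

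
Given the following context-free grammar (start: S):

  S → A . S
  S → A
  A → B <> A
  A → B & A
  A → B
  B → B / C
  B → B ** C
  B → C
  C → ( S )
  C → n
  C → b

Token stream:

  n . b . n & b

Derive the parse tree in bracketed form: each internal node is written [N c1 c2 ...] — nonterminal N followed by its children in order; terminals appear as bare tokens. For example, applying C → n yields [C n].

S
A . S
B . S
C . S
n . S
n . A . S
n . B . S
n . C . S
n . b . S
n . b . A
n . b . B & A
n . b . C & A
n . b . n & A
n . b . n & B
n . b . n & C
n . b . n & b

[S [A [B [C n]]] . [S [A [B [C b]]] . [S [A [B [C n]] & [A [B [C b]]]]]]]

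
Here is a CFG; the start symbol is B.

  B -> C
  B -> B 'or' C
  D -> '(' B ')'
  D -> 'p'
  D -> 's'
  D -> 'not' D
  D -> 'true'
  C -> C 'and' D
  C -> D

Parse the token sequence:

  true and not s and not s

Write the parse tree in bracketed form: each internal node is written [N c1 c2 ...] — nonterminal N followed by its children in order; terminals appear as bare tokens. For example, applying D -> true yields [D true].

B
C
C and D
C and D and D
D and D and D
true and D and D
true and not D and D
true and not s and D
true and not s and not D
true and not s and not s

[B [C [C [C [D true]] and [D not [D s]]] and [D not [D s]]]]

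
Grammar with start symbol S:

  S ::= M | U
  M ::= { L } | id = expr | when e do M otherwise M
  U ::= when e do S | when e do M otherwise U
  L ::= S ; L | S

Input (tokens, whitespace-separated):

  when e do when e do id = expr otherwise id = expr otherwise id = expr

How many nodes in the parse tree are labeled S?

1

[S [M when e do [M when e do [M id = expr] otherwise [M id = expr]] otherwise [M id = expr]]]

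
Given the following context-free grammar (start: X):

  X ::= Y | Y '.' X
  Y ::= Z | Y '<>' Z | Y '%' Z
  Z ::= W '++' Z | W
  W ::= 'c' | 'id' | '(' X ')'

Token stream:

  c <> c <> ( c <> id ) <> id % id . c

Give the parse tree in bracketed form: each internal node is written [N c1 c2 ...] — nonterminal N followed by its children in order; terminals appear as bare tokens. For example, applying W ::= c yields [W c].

[X [Y [Y [Y [Y [Y [Z [W c]]] <> [Z [W c]]] <> [Z [W ( [X [Y [Y [Z [W c]]] <> [Z [W id]]]] )]]] <> [Z [W id]]] % [Z [W id]]] . [X [Y [Z [W c]]]]]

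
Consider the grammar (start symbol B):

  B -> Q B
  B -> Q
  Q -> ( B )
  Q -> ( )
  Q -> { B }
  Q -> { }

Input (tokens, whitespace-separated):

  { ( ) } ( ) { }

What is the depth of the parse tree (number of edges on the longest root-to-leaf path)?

4

[B [Q { [B [Q ( )]] }] [B [Q ( )] [B [Q { }]]]]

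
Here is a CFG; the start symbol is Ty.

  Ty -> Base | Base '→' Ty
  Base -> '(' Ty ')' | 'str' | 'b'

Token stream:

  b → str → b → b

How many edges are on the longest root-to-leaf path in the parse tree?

[Ty [Base b] → [Ty [Base str] → [Ty [Base b] → [Ty [Base b]]]]]

5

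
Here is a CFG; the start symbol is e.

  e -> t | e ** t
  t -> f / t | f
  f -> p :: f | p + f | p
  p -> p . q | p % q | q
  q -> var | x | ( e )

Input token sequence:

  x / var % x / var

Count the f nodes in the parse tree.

[e [t [f [p [q x]]] / [t [f [p [p [q var]] % [q x]]] / [t [f [p [q var]]]]]]]

3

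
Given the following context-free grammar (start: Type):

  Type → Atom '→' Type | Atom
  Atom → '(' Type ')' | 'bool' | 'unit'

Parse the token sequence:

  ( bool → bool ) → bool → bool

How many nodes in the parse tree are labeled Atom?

[Type [Atom ( [Type [Atom bool] → [Type [Atom bool]]] )] → [Type [Atom bool] → [Type [Atom bool]]]]

5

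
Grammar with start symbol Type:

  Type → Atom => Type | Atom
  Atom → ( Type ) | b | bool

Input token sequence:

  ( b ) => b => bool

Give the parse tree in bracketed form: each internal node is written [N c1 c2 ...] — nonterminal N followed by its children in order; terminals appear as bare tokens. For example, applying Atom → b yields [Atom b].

Type
Atom => Type
( Type ) => Type
( Atom ) => Type
( b ) => Type
( b ) => Atom => Type
( b ) => b => Type
( b ) => b => Atom
( b ) => b => bool

[Type [Atom ( [Type [Atom b]] )] => [Type [Atom b] => [Type [Atom bool]]]]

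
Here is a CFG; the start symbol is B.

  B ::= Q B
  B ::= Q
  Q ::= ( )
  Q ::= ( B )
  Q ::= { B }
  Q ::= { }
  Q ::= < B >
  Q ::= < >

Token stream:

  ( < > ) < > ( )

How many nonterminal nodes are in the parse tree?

8

[B [Q ( [B [Q < >]] )] [B [Q < >] [B [Q ( )]]]]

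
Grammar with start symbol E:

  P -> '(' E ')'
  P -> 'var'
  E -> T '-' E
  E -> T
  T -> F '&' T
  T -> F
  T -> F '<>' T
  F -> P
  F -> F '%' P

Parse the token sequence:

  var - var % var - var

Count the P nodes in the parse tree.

[E [T [F [P var]]] - [E [T [F [F [P var]] % [P var]]] - [E [T [F [P var]]]]]]

4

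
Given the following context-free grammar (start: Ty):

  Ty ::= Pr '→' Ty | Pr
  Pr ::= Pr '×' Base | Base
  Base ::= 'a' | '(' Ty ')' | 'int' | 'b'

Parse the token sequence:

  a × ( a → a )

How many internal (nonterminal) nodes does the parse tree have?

[Ty [Pr [Pr [Base a]] × [Base ( [Ty [Pr [Base a]] → [Ty [Pr [Base a]]]] )]]]

11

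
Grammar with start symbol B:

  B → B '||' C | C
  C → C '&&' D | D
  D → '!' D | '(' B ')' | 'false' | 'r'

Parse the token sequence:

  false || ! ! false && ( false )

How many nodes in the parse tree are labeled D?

[B [B [C [D false]]] || [C [C [D ! [D ! [D false]]]] && [D ( [B [C [D false]]] )]]]

6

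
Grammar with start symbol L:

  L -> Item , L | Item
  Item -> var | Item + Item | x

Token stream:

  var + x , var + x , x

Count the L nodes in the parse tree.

3

[L [Item [Item var] + [Item x]] , [L [Item [Item var] + [Item x]] , [L [Item x]]]]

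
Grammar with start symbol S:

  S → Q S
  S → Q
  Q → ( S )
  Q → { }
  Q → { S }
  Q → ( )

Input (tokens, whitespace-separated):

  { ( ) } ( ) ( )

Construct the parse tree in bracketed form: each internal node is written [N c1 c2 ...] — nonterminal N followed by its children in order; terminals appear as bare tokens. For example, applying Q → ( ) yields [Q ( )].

[S [Q { [S [Q ( )]] }] [S [Q ( )] [S [Q ( )]]]]

S
Q S
{ S } S
{ Q } S
{ ( ) } S
{ ( ) } Q S
{ ( ) } ( ) S
{ ( ) } ( ) Q
{ ( ) } ( ) ( )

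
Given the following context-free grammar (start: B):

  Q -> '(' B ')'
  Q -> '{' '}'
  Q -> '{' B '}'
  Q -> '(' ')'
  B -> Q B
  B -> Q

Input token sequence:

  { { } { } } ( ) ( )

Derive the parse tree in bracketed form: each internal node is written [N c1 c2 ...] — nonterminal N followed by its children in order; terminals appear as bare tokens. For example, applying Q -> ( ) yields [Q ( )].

B
Q B
{ B } B
{ Q B } B
{ { } B } B
{ { } Q } B
{ { } { } } B
{ { } { } } Q B
{ { } { } } ( ) B
{ { } { } } ( ) Q
{ { } { } } ( ) ( )

[B [Q { [B [Q { }] [B [Q { }]]] }] [B [Q ( )] [B [Q ( )]]]]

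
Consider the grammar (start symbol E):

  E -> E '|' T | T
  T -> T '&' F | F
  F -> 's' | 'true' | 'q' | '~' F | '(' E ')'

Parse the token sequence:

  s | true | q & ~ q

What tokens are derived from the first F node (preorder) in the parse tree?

s

[E [E [E [T [F s]]] | [T [F true]]] | [T [T [F q]] & [F ~ [F q]]]]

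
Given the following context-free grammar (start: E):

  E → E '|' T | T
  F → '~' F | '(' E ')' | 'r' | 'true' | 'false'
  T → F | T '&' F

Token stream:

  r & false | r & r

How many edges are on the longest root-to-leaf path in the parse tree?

[E [E [T [T [F r]] & [F false]]] | [T [T [F r]] & [F r]]]

5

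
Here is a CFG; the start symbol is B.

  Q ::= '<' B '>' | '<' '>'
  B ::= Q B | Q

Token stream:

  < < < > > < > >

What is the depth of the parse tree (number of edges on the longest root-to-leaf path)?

[B [Q < [B [Q < [B [Q < >]] >] [B [Q < >]]] >]]

6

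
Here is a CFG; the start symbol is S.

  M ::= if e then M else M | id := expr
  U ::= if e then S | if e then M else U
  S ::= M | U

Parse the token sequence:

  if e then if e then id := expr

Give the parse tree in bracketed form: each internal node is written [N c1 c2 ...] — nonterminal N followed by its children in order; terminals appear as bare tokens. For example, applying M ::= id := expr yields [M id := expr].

[S [U if e then [S [U if e then [S [M id := expr]]]]]]

S
U
if e then S
if e then U
if e then if e then S
if e then if e then M
if e then if e then id := expr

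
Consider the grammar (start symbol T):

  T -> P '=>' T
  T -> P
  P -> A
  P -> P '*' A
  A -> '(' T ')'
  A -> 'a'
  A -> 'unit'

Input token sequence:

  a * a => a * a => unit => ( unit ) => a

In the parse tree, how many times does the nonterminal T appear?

[T [P [P [A a]] * [A a]] => [T [P [P [A a]] * [A a]] => [T [P [A unit]] => [T [P [A ( [T [P [A unit]]] )]] => [T [P [A a]]]]]]]

6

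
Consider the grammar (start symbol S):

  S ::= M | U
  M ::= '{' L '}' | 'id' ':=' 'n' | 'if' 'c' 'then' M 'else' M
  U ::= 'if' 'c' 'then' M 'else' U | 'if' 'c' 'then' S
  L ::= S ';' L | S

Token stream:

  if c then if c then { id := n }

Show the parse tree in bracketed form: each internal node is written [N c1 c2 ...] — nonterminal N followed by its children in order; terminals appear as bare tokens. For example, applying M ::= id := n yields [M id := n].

S
U
if c then S
if c then U
if c then if c then S
if c then if c then M
if c then if c then { L }
if c then if c then { S }
if c then if c then { M }
if c then if c then { id := n }

[S [U if c then [S [U if c then [S [M { [L [S [M id := n]]] }]]]]]]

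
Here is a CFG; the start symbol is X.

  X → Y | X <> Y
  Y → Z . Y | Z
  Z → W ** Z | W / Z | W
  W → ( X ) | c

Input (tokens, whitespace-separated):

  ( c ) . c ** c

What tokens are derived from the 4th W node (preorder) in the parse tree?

c

[X [Y [Z [W ( [X [Y [Z [W c]]]] )]] . [Y [Z [W c] ** [Z [W c]]]]]]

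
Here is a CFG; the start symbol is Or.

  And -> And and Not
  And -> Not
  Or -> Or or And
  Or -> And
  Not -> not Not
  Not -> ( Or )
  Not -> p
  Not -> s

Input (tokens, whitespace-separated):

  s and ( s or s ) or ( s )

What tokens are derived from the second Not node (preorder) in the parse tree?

( s or s )

[Or [Or [And [And [Not s]] and [Not ( [Or [Or [And [Not s]]] or [And [Not s]]] )]]] or [And [Not ( [Or [And [Not s]]] )]]]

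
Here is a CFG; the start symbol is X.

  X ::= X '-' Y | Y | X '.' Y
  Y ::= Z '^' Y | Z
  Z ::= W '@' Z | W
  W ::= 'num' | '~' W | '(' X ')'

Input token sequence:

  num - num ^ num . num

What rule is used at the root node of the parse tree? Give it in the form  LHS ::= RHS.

[X [X [X [Y [Z [W num]]]] - [Y [Z [W num]] ^ [Y [Z [W num]]]]] . [Y [Z [W num]]]]

X ::= X '.' Y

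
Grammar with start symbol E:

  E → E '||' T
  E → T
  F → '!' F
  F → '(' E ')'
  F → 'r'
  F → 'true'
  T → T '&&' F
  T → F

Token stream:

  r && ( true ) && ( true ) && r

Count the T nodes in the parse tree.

[E [T [T [T [T [F r]] && [F ( [E [T [F true]]] )]] && [F ( [E [T [F true]]] )]] && [F r]]]

6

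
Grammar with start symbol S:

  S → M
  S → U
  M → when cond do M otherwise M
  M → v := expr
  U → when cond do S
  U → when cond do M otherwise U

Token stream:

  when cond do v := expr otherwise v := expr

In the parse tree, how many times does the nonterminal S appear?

[S [M when cond do [M v := expr] otherwise [M v := expr]]]

1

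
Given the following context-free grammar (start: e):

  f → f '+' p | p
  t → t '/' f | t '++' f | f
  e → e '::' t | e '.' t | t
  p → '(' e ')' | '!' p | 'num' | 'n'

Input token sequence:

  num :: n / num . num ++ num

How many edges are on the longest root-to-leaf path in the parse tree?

[e [e [e [t [f [p num]]]] :: [t [t [f [p n]]] / [f [p num]]]] . [t [t [f [p num]]] ++ [f [p num]]]]

6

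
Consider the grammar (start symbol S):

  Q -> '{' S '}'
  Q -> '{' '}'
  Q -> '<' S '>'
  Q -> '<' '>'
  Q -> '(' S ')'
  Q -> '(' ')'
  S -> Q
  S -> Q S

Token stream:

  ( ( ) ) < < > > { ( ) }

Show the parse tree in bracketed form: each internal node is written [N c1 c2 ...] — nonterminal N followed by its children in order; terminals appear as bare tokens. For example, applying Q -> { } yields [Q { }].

[S [Q ( [S [Q ( )]] )] [S [Q < [S [Q < >]] >] [S [Q { [S [Q ( )]] }]]]]

S
Q S
( S ) S
( Q ) S
( ( ) ) S
( ( ) ) Q S
( ( ) ) < S > S
( ( ) ) < Q > S
( ( ) ) < < > > S
( ( ) ) < < > > Q
( ( ) ) < < > > { S }
( ( ) ) < < > > { Q }
( ( ) ) < < > > { ( ) }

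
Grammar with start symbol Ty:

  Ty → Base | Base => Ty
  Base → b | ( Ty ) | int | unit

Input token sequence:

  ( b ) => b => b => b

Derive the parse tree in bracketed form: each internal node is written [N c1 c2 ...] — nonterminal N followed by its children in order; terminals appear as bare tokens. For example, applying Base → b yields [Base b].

[Ty [Base ( [Ty [Base b]] )] => [Ty [Base b] => [Ty [Base b] => [Ty [Base b]]]]]

Ty
Base => Ty
( Ty ) => Ty
( Base ) => Ty
( b ) => Ty
( b ) => Base => Ty
( b ) => b => Ty
( b ) => b => Base => Ty
( b ) => b => b => Ty
( b ) => b => b => Base
( b ) => b => b => b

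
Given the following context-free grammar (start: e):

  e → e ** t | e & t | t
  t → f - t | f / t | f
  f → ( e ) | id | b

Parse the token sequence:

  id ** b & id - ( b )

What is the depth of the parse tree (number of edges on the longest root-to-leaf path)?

[e [e [e [t [f id]]] ** [t [f b]]] & [t [f id] - [t [f ( [e [t [f b]]] )]]]]

7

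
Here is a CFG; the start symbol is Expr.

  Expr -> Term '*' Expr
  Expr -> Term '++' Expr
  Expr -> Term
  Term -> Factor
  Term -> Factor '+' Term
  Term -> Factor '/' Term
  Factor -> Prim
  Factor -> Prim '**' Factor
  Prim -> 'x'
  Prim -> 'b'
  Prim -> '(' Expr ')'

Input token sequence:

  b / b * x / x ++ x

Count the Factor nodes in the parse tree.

5

[Expr [Term [Factor [Prim b]] / [Term [Factor [Prim b]]]] * [Expr [Term [Factor [Prim x]] / [Term [Factor [Prim x]]]] ++ [Expr [Term [Factor [Prim x]]]]]]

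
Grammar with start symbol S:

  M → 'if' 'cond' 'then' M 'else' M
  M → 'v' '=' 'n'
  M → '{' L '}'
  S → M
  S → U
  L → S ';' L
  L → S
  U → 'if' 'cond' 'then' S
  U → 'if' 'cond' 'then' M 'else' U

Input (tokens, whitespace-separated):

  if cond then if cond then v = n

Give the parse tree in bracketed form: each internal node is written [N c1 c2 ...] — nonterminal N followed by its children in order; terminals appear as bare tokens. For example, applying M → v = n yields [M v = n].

[S [U if cond then [S [U if cond then [S [M v = n]]]]]]

S
U
if cond then S
if cond then U
if cond then if cond then S
if cond then if cond then M
if cond then if cond then v = n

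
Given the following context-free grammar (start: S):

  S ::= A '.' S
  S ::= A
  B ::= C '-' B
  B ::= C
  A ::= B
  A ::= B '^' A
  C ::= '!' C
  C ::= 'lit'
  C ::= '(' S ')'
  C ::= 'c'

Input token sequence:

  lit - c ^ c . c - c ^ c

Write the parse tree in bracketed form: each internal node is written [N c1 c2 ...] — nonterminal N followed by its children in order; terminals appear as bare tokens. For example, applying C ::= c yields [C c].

S
A . S
B ^ A . S
C - B ^ A . S
lit - B ^ A . S
lit - C ^ A . S
lit - c ^ A . S
lit - c ^ B . S
lit - c ^ C . S
lit - c ^ c . S
lit - c ^ c . A
lit - c ^ c . B ^ A
lit - c ^ c . C - B ^ A
lit - c ^ c . c - B ^ A
lit - c ^ c . c - C ^ A
lit - c ^ c . c - c ^ A
lit - c ^ c . c - c ^ B
lit - c ^ c . c - c ^ C
lit - c ^ c . c - c ^ c

[S [A [B [C lit] - [B [C c]]] ^ [A [B [C c]]]] . [S [A [B [C c] - [B [C c]]] ^ [A [B [C c]]]]]]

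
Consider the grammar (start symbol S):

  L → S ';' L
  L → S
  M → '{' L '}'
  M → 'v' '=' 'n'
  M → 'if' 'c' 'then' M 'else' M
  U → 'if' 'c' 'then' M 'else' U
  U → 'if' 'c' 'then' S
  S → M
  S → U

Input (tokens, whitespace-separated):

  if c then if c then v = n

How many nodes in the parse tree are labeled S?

3

[S [U if c then [S [U if c then [S [M v = n]]]]]]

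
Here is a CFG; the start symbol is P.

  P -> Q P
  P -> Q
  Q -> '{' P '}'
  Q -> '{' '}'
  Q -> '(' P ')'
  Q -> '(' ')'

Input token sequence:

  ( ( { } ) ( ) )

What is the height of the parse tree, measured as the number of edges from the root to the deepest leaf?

[P [Q ( [P [Q ( [P [Q { }]] )] [P [Q ( )]]] )]]

6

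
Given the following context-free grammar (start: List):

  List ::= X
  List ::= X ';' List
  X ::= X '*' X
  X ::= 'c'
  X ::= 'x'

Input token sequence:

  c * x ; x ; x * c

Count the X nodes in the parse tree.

[List [X [X c] * [X x]] ; [List [X x] ; [List [X [X x] * [X c]]]]]

7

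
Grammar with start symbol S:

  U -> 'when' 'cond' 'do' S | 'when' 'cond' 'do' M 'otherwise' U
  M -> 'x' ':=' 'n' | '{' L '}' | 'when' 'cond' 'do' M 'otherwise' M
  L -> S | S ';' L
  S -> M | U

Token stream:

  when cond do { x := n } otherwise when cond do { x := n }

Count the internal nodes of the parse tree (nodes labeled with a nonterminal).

12

[S [U when cond do [M { [L [S [M x := n]]] }] otherwise [U when cond do [S [M { [L [S [M x := n]]] }]]]]]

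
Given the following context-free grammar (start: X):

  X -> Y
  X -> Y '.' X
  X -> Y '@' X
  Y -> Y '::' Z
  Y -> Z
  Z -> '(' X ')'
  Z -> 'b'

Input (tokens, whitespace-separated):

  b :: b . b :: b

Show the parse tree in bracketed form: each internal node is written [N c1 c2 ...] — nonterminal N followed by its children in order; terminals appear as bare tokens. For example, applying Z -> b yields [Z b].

[X [Y [Y [Z b]] :: [Z b]] . [X [Y [Y [Z b]] :: [Z b]]]]

X
Y . X
Y :: Z . X
Z :: Z . X
b :: Z . X
b :: b . X
b :: b . Y
b :: b . Y :: Z
b :: b . Z :: Z
b :: b . b :: Z
b :: b . b :: b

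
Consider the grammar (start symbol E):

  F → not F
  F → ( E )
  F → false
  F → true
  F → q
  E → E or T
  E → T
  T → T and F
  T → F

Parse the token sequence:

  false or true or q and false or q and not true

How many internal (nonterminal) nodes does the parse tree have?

[E [E [E [E [T [F false]]] or [T [F true]]] or [T [T [F q]] and [F false]]] or [T [T [F q]] and [F not [F true]]]]

17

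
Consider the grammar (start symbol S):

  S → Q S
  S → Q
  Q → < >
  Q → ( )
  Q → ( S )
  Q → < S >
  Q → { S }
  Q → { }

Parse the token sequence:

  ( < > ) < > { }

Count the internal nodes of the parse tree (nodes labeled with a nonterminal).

[S [Q ( [S [Q < >]] )] [S [Q < >] [S [Q { }]]]]

8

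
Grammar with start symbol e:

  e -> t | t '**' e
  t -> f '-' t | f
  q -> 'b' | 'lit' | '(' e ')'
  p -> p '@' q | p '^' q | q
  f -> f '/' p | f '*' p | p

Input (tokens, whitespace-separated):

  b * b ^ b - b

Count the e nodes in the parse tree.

1

[e [t [f [f [p [q b]]] * [p [p [q b]] ^ [q b]]] - [t [f [p [q b]]]]]]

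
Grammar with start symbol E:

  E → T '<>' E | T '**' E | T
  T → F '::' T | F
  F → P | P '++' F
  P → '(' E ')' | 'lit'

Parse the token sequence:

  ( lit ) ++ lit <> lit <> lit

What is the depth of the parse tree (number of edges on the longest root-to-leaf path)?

[E [T [F [P ( [E [T [F [P lit]]]] )] ++ [F [P lit]]]] <> [E [T [F [P lit]]] <> [E [T [F [P lit]]]]]]

8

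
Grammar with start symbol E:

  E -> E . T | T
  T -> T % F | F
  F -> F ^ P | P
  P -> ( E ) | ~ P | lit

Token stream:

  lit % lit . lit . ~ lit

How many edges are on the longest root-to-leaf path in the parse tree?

[E [E [E [T [T [F [P lit]]] % [F [P lit]]]] . [T [F [P lit]]]] . [T [F [P ~ [P lit]]]]]

7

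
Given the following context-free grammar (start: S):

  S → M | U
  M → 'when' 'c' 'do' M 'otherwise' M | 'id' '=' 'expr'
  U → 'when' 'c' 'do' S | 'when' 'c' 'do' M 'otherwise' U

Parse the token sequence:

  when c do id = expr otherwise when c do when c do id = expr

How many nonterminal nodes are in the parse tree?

[S [U when c do [M id = expr] otherwise [U when c do [S [U when c do [S [M id = expr]]]]]]]

8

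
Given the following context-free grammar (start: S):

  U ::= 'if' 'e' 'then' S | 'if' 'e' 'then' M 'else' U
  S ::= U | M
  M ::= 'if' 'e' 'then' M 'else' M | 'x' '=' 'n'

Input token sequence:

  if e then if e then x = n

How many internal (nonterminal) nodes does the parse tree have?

6

[S [U if e then [S [U if e then [S [M x = n]]]]]]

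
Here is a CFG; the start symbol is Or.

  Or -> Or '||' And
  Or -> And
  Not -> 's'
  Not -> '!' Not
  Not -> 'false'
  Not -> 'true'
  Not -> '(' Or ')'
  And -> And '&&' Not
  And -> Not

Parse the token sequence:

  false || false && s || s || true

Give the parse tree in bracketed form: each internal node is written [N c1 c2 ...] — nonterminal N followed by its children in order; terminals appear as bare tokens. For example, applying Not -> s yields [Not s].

Or
Or || And
Or || And || And
Or || And || And || And
And || And || And || And
Not || And || And || And
false || And || And || And
false || And && Not || And || And
false || Not && Not || And || And
false || false && Not || And || And
false || false && s || And || And
false || false && s || Not || And
false || false && s || s || And
false || false && s || s || Not
false || false && s || s || true

[Or [Or [Or [Or [And [Not false]]] || [And [And [Not false]] && [Not s]]] || [And [Not s]]] || [And [Not true]]]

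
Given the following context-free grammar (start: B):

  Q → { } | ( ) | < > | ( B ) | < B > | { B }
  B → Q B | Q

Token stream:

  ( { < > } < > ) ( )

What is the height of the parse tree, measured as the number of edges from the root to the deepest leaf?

6

[B [Q ( [B [Q { [B [Q < >]] }] [B [Q < >]]] )] [B [Q ( )]]]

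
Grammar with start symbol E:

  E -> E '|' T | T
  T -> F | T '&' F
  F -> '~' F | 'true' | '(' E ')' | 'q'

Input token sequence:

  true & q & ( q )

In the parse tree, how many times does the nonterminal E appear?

[E [T [T [T [F true]] & [F q]] & [F ( [E [T [F q]]] )]]]

2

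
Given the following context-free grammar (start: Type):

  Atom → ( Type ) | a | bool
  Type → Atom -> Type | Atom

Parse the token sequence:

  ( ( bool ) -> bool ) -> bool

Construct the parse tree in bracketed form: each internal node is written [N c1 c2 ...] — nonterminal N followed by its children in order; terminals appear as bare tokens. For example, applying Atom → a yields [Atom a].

[Type [Atom ( [Type [Atom ( [Type [Atom bool]] )] -> [Type [Atom bool]]] )] -> [Type [Atom bool]]]

Type
Atom -> Type
( Type ) -> Type
( Atom -> Type ) -> Type
( ( Type ) -> Type ) -> Type
( ( Atom ) -> Type ) -> Type
( ( bool ) -> Type ) -> Type
( ( bool ) -> Atom ) -> Type
( ( bool ) -> bool ) -> Type
( ( bool ) -> bool ) -> Atom
( ( bool ) -> bool ) -> bool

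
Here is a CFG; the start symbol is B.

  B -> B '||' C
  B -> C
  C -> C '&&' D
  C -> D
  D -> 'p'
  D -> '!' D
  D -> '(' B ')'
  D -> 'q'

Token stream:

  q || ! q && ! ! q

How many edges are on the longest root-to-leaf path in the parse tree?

[B [B [C [D q]]] || [C [C [D ! [D q]]] && [D ! [D ! [D q]]]]]

5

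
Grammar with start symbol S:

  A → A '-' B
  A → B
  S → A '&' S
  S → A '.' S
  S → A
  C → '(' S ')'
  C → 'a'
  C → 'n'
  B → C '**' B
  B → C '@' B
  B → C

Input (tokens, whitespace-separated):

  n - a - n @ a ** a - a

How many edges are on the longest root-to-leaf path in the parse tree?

[S [A [A [A [A [B [C n]]] - [B [C a]]] - [B [C n] @ [B [C a] ** [B [C a]]]]] - [B [C a]]]]

7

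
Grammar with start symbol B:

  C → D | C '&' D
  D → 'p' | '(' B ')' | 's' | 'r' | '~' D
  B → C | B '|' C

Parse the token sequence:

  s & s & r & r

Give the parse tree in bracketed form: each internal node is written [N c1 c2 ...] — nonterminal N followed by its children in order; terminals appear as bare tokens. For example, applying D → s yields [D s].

[B [C [C [C [C [D s]] & [D s]] & [D r]] & [D r]]]

B
C
C & D
C & D & D
C & D & D & D
D & D & D & D
s & D & D & D
s & s & D & D
s & s & r & D
s & s & r & r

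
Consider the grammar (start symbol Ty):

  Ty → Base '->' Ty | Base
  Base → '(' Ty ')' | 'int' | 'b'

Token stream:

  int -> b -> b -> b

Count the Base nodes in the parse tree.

4

[Ty [Base int] -> [Ty [Base b] -> [Ty [Base b] -> [Ty [Base b]]]]]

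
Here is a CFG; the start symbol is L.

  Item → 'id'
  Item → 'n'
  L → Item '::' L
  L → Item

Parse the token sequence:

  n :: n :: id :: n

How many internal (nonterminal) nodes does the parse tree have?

[L [Item n] :: [L [Item n] :: [L [Item id] :: [L [Item n]]]]]

8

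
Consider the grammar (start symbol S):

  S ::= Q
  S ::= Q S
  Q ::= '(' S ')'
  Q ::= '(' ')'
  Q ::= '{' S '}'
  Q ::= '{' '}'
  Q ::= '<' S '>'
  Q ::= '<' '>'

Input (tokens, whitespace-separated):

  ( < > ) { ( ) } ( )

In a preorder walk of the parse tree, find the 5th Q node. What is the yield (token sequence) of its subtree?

( )

[S [Q ( [S [Q < >]] )] [S [Q { [S [Q ( )]] }] [S [Q ( )]]]]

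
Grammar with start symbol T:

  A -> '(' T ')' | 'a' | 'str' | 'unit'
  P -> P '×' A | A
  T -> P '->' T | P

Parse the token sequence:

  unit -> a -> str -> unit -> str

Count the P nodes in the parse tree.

[T [P [A unit]] -> [T [P [A a]] -> [T [P [A str]] -> [T [P [A unit]] -> [T [P [A str]]]]]]]

5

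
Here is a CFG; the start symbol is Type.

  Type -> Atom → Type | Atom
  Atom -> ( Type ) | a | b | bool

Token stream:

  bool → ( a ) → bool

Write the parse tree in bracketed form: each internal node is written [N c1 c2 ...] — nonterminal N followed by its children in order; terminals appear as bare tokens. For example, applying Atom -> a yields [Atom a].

[Type [Atom bool] → [Type [Atom ( [Type [Atom a]] )] → [Type [Atom bool]]]]

Type
Atom → Type
bool → Type
bool → Atom → Type
bool → ( Type ) → Type
bool → ( Atom ) → Type
bool → ( a ) → Type
bool → ( a ) → Atom
bool → ( a ) → bool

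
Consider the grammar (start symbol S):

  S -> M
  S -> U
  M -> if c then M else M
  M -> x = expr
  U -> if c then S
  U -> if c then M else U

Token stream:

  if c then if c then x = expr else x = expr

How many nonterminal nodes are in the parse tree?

6

[S [U if c then [S [M if c then [M x = expr] else [M x = expr]]]]]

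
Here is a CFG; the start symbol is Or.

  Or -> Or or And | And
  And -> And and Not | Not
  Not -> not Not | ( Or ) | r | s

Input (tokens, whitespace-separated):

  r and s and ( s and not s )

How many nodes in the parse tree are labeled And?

[Or [And [And [And [Not r]] and [Not s]] and [Not ( [Or [And [And [Not s]] and [Not not [Not s]]]] )]]]

5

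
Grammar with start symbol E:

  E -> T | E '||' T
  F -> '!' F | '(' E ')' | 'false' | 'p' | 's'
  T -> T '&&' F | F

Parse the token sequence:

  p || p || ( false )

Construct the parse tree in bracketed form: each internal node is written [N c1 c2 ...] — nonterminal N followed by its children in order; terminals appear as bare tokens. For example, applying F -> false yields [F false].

E
E || T
E || T || T
T || T || T
F || T || T
p || T || T
p || F || T
p || p || T
p || p || F
p || p || ( E )
p || p || ( T )
p || p || ( F )
p || p || ( false )

[E [E [E [T [F p]]] || [T [F p]]] || [T [F ( [E [T [F false]]] )]]]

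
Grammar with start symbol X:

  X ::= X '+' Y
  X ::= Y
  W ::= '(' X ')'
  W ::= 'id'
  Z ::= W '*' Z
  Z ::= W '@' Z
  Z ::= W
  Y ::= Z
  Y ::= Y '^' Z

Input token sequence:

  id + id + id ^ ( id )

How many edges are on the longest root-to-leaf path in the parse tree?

[X [X [X [Y [Z [W id]]]] + [Y [Z [W id]]]] + [Y [Y [Z [W id]]] ^ [Z [W ( [X [Y [Z [W id]]]] )]]]]

8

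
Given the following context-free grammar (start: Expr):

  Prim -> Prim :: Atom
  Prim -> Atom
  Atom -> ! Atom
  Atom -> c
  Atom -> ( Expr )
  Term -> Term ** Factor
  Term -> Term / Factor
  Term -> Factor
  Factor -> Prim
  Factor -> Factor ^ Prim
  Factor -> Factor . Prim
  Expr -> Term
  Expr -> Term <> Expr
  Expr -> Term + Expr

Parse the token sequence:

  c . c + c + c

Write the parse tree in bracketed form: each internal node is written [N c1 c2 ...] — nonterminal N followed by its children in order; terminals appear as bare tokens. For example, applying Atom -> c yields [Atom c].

[Expr [Term [Factor [Factor [Prim [Atom c]]] . [Prim [Atom c]]]] + [Expr [Term [Factor [Prim [Atom c]]]] + [Expr [Term [Factor [Prim [Atom c]]]]]]]

Expr
Term + Expr
Factor + Expr
Factor . Prim + Expr
Prim . Prim + Expr
Atom . Prim + Expr
c . Prim + Expr
c . Atom + Expr
c . c + Expr
c . c + Term + Expr
c . c + Factor + Expr
c . c + Prim + Expr
c . c + Atom + Expr
c . c + c + Expr
c . c + c + Term
c . c + c + Factor
c . c + c + Prim
c . c + c + Atom
c . c + c + c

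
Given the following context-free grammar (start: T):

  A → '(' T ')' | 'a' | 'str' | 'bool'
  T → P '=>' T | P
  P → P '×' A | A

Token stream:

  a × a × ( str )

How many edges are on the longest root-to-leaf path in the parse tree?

[T [P [P [P [A a]] × [A a]] × [A ( [T [P [A str]]] )]]]

6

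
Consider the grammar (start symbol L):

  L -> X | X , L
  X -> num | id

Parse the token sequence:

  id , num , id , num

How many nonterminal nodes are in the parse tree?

[L [X id] , [L [X num] , [L [X id] , [L [X num]]]]]

8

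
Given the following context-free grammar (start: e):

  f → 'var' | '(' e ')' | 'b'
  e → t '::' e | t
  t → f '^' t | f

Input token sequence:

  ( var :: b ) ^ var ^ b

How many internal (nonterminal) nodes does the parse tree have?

13

[e [t [f ( [e [t [f var]] :: [e [t [f b]]]] )] ^ [t [f var] ^ [t [f b]]]]]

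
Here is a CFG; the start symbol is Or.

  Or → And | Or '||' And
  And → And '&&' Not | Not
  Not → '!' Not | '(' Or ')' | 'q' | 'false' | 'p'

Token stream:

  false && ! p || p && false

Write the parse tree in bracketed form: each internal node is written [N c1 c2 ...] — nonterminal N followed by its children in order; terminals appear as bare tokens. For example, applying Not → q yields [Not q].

[Or [Or [And [And [Not false]] && [Not ! [Not p]]]] || [And [And [Not p]] && [Not false]]]

Or
Or || And
And || And
And && Not || And
Not && Not || And
false && Not || And
false && ! Not || And
false && ! p || And
false && ! p || And && Not
false && ! p || Not && Not
false && ! p || p && Not
false && ! p || p && false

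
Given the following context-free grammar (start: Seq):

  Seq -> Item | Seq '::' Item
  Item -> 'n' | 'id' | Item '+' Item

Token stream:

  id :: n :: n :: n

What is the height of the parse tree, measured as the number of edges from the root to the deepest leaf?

5

[Seq [Seq [Seq [Seq [Item id]] :: [Item n]] :: [Item n]] :: [Item n]]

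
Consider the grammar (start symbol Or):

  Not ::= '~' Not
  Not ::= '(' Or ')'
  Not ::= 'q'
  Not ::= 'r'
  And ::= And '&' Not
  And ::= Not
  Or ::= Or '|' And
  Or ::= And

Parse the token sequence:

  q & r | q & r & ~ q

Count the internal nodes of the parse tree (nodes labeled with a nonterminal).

13

[Or [Or [And [And [Not q]] & [Not r]]] | [And [And [And [Not q]] & [Not r]] & [Not ~ [Not q]]]]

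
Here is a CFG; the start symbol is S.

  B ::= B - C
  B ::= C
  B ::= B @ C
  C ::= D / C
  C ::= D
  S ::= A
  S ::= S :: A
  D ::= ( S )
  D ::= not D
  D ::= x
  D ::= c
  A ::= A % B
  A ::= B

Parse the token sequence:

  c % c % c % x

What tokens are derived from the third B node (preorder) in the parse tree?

c

[S [A [A [A [A [B [C [D c]]]] % [B [C [D c]]]] % [B [C [D c]]]] % [B [C [D x]]]]]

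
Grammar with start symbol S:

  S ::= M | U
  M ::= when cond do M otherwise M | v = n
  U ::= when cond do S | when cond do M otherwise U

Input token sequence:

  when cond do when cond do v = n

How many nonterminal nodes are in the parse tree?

6

[S [U when cond do [S [U when cond do [S [M v = n]]]]]]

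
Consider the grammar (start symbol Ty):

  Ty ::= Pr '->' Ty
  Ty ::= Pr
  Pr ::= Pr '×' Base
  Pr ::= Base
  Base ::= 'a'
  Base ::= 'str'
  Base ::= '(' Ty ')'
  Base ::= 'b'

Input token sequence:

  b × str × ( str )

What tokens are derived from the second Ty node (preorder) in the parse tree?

[Ty [Pr [Pr [Pr [Base b]] × [Base str]] × [Base ( [Ty [Pr [Base str]]] )]]]

str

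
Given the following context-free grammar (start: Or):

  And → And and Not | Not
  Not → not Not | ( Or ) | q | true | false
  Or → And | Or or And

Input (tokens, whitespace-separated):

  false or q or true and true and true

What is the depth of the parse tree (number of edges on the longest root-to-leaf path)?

5

[Or [Or [Or [And [Not false]]] or [And [Not q]]] or [And [And [And [Not true]] and [Not true]] and [Not true]]]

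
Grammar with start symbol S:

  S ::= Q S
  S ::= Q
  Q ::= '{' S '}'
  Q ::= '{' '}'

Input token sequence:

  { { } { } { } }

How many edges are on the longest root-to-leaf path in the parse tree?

[S [Q { [S [Q { }] [S [Q { }] [S [Q { }]]]] }]]

6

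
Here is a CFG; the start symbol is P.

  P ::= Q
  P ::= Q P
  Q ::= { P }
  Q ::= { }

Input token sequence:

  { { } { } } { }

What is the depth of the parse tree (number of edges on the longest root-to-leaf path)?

5

[P [Q { [P [Q { }] [P [Q { }]]] }] [P [Q { }]]]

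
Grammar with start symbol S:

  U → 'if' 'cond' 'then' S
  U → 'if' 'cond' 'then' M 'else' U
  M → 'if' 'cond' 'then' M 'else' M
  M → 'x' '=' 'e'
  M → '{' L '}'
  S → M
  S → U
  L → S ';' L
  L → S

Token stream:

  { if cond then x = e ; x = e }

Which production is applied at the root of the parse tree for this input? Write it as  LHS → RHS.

[S [M { [L [S [U if cond then [S [M x = e]]]] ; [L [S [M x = e]]]] }]]

S → M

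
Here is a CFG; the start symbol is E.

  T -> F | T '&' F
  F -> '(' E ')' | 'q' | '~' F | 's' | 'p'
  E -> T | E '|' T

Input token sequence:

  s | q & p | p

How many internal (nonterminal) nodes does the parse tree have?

[E [E [E [T [F s]]] | [T [T [F q]] & [F p]]] | [T [F p]]]

11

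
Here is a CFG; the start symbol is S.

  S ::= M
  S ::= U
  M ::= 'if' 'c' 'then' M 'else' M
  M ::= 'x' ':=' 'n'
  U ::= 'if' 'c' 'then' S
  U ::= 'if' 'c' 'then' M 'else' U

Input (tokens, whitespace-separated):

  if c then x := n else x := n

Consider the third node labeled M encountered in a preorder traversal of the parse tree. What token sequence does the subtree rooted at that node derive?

[S [M if c then [M x := n] else [M x := n]]]

x := n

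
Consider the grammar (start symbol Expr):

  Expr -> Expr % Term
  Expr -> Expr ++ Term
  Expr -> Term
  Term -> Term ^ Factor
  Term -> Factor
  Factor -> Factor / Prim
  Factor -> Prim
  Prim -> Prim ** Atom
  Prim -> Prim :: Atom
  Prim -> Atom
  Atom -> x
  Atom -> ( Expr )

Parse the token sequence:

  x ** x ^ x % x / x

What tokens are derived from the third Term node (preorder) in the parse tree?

x / x

[Expr [Expr [Term [Term [Factor [Prim [Prim [Atom x]] ** [Atom x]]]] ^ [Factor [Prim [Atom x]]]]] % [Term [Factor [Factor [Prim [Atom x]]] / [Prim [Atom x]]]]]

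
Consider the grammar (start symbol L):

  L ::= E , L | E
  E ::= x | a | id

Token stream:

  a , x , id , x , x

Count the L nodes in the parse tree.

[L [E a] , [L [E x] , [L [E id] , [L [E x] , [L [E x]]]]]]

5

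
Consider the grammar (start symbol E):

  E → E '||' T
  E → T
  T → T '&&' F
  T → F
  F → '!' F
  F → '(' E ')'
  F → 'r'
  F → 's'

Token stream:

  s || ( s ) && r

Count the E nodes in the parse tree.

3

[E [E [T [F s]]] || [T [T [F ( [E [T [F s]]] )]] && [F r]]]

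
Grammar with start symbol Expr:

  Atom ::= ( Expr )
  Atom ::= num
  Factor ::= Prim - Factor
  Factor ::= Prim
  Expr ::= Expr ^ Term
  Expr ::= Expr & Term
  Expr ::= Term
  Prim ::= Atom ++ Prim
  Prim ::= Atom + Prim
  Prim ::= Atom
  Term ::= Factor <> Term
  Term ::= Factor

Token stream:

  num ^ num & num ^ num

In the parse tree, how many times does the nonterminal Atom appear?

[Expr [Expr [Expr [Expr [Term [Factor [Prim [Atom num]]]]] ^ [Term [Factor [Prim [Atom num]]]]] & [Term [Factor [Prim [Atom num]]]]] ^ [Term [Factor [Prim [Atom num]]]]]

4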